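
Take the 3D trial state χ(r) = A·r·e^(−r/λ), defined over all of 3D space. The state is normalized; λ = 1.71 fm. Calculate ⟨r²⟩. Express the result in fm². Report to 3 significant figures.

⟨r²⟩ = ∫ r^2 |χ|² 4πr² dr over the full domain.
The ratio of the moment integral to the normalization integral gives ⟨r²⟩ = 15·λ^2/2.
With λ = 1.71, ⟨r^2⟩ = 21.93.

⟨r^2⟩ ≈ 21.9 fm^2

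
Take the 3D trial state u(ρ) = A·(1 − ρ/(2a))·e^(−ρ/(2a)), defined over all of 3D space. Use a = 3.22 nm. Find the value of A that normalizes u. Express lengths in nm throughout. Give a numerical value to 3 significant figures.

A ≈ 0.0345 nm^(-3/2)

The normalization condition is ∫|u|² 4πρ² dρ = 1 from 0 to ∞.
(Spherical symmetry: dV = 4πρ² dρ.)
Recall ∫₀^∞ ρ^m e^(−ρ/β) dρ = m!·β^(m+1), the integral (without the A² prefactor) comes out to 8·π·a^3.
Hence A² = 1/[8·π·a^3].
With a = 3.22: A² = 0.001192 and A = 0.03452.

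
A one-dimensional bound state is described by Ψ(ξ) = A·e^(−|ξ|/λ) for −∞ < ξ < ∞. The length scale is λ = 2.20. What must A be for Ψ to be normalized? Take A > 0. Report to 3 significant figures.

Normalization requires ∫|Ψ|² dξ = 1, integrated from −∞ to ∞.
With ∫₀^∞ ξ^0 e^(−αξ) dξ = 0!/α^1, with Ψ = A·e^(−|ξ|/λ), the integral evaluates to A²·[λ].
Hence A² = 1/[λ].
Substituting λ = 2.20 gives A² = 0.4545, so A = 0.6742.

A ≈ 0.674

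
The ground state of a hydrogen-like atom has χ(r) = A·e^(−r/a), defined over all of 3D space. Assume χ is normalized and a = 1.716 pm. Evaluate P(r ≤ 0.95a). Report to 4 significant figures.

Integrate the radial probability density 4πr²|χ|² over r ≤ 0.95a.
Normalization gives A² = 1/(π·a^3).
In terms of u = r/a (A², 4π and the length scale all cancel between numerator and denominator), P = [∫_{0}^{0.95} u^2·e^(-2·u) du] / [∫_{0}^{∞} u^2·e^(-2·u) du].
Using ∫ u^2·e^(-2·u) du = -(2·u^2 + 2·u + 1)·e^(-2·u)/4, the numerator is 1/4 - 941·e^(-19/10)/800 and the denominator is 1/4.
Taking the ratio yields P = 0.29628.

P ≈ 0.2963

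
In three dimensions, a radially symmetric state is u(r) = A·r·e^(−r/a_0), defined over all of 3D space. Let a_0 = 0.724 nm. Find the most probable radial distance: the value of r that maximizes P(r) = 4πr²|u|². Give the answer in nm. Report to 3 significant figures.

r ≈ 1.45 nm

The maximum of P(r) = 4πr²|u|² occurs where its derivative vanishes.
Solving yields r = 2·a_0.
With a_0 = 0.724, the most probable radial distance is 1.448 nm.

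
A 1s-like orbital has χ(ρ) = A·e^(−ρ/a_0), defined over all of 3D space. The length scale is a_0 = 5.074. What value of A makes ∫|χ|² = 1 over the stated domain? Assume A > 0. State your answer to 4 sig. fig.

A ≈ 0.04936

Require ∫ |χ|² 4πρ² dρ = 1 over the whole domain.
The angular integral contributes 4π, leaving ∫₀^∞ ρ²|χ|² dρ.
The integral (without the A² prefactor) comes out to π·a_0^3.
Setting this equal to 1 gives A² = 1/(π·a_0^3).
Substituting a_0 = 5.074 gives A² = 0.0024367, so A = 0.049363.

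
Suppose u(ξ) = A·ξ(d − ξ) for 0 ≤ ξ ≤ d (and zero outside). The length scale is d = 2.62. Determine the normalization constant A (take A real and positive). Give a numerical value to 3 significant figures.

We need A² ∫|f|² dξ = 1, taking the integral from 0 to d.
Expanding the polynomial and integrating term by term, with u = A·ξ(d − ξ), the integral evaluates to A²·[d^5/30].
Hence A² = 1/[d^5/30].
With d = 2.62: A² = 0.2430 and A = 0.4930.

A ≈ 0.493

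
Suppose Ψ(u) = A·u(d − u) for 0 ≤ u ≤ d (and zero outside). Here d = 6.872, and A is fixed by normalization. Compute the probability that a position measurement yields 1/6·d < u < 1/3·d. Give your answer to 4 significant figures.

P ≈ 0.1744

P = ∫_{1/6·d}^{1/3·d} |Ψ(u)|² du.
Since A² = 1/(d^5/30), this is the region integral divided by the full normalization integral.
Substituting t = u/d, A² and the length scale cancel in the ratio: P = ∫_{1/6}^{1/3} t^2·(1 - t)^2 dt / ∫_{0}^{1} t^2·(1 - t)^2 dt.
Using ∫ t^2·(1 - t)^2 dt = t^3·(6·t^2 - 15·t + 10)/30, the numerator is ≈ 0.00581276 and the denominator is 1/30.
The result is P = 113/648.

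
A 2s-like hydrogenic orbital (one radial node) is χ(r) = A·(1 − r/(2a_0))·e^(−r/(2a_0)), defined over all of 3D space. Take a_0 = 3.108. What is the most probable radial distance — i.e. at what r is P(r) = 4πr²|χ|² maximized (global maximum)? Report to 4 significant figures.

r ≈ 16.27

Differentiate P(r) = 4πr²|χ|² with respect to r and set to zero.
This gives r = a_0·(√(5) + 3).
With a_0 = 3.108, the most probable radial distance is 16.274.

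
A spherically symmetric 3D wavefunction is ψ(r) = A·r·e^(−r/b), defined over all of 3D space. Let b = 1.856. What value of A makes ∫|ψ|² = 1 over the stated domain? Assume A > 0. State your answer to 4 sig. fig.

We need A² ∫|f|² 4πr² dr = 1, taking the integral from 0 to ∞.
With ∫₀^∞ r^4 e^(−αr) dr = 4!/α^5, with ψ = A·r·e^(−r/b), the integral evaluates to A²·[3·π·b^5].
Setting this equal to 1 gives A² = 1/(3·π·b^5).
With b = 1.856: A² = 0.0048177 and A = 0.069410.

A ≈ 0.06941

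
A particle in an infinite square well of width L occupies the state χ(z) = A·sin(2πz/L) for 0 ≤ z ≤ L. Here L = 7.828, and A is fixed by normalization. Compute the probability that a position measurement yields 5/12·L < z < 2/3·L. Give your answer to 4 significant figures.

P ≈ 0.1122

P = ∫_{5/12·L}^{2/3·L} |χ(z)|² dz.
With A² fixed by ∫|χ|² = 1, i.e. A² = (L/2)^(−1), substitute and integrate.
In terms of u = z/L (A² and the length scale cancel between numerator and denominator), P = [∫_{5/12}^{2/3} sin(2·π·u)^2 du] / [∫_{0}^{1} sin(2·π·u)^2 du].
An antiderivative of sin(2·π·u)^2 is u/2 - sin(4·π·u)/(8·π); evaluating from 5/12 to 2/3 gives -√(3)/(8·π) + 1/8, while the full integral is 1/2.
This works out to P = (π - √(3))/(4·π).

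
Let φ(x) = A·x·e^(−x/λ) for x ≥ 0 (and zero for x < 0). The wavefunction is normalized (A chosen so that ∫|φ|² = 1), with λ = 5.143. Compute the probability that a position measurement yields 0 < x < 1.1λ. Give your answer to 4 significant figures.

P ≈ 0.3773

The probability is P = ∫ |φ|² dx over [0, 1.1λ].
Since A² = 1/(λ^3/4), this is the region integral divided by the full normalization integral.
Let u = x/λ; then A² and the length scale cancel, so P = ∫_{0}^{1.1} u^2·e^(-2·u) du ÷ ∫_{0}^{∞} u^2·e^(-2·u) du.
An antiderivative of u^2·e^(-2·u) is -(2·u^2 + 2·u + 1)·e^(-2·u)/4; evaluating from 0 to 1.1 gives 1/4 - 281·e^(-11/5)/200, while the full integral is 1/4.
The result is P = 0.37729.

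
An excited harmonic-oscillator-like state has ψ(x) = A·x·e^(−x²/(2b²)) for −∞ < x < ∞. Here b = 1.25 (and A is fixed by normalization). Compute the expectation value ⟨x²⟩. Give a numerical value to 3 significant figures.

By definition ⟨x²⟩ = ∫ x^2 |ψ(x)|² dx.
Since the A² factors cancel between numerator and denominator, ⟨x²⟩ = 3·b^2/2.
Putting b = 1.25 gives 2.344.

⟨x^2⟩ ≈ 2.34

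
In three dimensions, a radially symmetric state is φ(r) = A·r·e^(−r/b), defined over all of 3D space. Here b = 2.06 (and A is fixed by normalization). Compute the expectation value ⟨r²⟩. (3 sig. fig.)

⟨r²⟩ = ∫ r^2 |φ|² 4πr² dr over the full domain.
Using ∫₀^∞ rⁿ e^(−αr) dr = n!/αⁿ⁺¹, the ratio of the moment integral to the normalization integral gives ⟨r²⟩ = 15·b^2/2.
Putting b = 2.06 gives 31.83.

⟨r^2⟩ ≈ 31.8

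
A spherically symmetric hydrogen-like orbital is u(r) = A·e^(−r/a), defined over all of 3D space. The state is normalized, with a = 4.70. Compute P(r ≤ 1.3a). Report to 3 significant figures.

P ≈ 0.482

Integrate the radial probability density 4πr²|u|² over r ≤ 1.3a.
Normalization gives A² = 1/(π·a^3).
Let t = r/a; then A², 4π and the length scale all cancel, so P = ∫_{0}^{1.3} t^2·e^(-2·t) dt ÷ ∫_{0}^{∞} t^2·e^(-2·t) dt.
With ∫ t^2·e^(-2·t) dt = -(2·t^2 + 2·t + 1)·e^(-2·t)/4 + C, the region integral is 1/4 - 349·e^(-13/5)/200 and the full one is 1/4.
This evaluates to P = 0.4816.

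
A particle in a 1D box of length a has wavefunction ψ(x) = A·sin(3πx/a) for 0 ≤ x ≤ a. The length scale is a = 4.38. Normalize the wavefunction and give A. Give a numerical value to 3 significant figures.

Require ∫ |ψ|² dx = 1 over the whole domain.
With ∫₀^a sin²(nπx/a) dx = a/2, with ψ = A·sin(3πx/a), the integral evaluates to A²·[a/2].
Hence A² = 1/[a/2].
With a = 4.38: A² = 0.4566 and A = 0.6757.

A ≈ 0.676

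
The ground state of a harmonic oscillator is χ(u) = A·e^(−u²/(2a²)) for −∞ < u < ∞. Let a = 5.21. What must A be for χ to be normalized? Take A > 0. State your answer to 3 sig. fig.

We need A² ∫|f|² du = 1, taking the integral from −∞ to ∞.
Using the Gaussian integral ∫_{−∞}^{∞} e^(−αu²) du = √(π/α), ∫|χ|² du = A²·(√(π)·a).
With a = 5.21: A² = 0.1083 and A = 0.3291.

A ≈ 0.329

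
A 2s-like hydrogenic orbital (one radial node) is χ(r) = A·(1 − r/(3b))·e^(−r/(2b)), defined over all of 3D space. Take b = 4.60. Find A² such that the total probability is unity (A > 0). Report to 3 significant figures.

A^2 ≈ 0.00123

The normalization condition is ∫|χ|² 4πr² dr = 1 from 0 to ∞.
Recall ∫₀^∞ r^m e^(−r/β) dr = m!·β^(m+1), carrying out the integral gives A² · 8·π·b^3/3.
With b = 4.60: A² = 0.001226 and A = 0.03502.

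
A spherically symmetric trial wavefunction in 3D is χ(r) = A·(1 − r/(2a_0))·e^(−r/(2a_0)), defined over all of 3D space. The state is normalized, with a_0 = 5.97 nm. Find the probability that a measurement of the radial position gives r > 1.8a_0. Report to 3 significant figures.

P ≈ 0.948

Integrate the radial probability density 4πr²|χ|² over r > 1.8a_0.
The full normalization integral is A²·[8·π·a_0^3] = 1, fixing A².
Let u = r/a_0; then A², 4π and the length scale all cancel, so P = ∫_{1.8}^{∞} u^2·(1 - u/2)^2·e^(-u) du ÷ ∫_{0}^{∞} u^2·(1 - u/2)^2·e^(-u) du.
An antiderivative of u^2·(1 - u/2)^2·e^(-u) is -(u^4/4 + u^2 + 2·u + 2)·e^(-u); evaluating from 1.8 to ∞ gives ≈ 1.8951, while the full integral is 2.
Taking the ratio yields P = 0.9475.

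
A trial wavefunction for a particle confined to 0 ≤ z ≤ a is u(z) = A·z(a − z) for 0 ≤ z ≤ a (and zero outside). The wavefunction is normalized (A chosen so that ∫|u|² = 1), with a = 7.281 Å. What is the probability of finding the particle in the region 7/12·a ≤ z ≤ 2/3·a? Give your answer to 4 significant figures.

P ≈ 0.1367

|u|² is the probability density, so P = ∫_{7/12·a}^{2/3·a} |u|² dz.
Since A² = 1/(a^5/30), this is the region integral divided by the full normalization integral.
In terms of t = z/a (A² and the length scale cancel between numerator and denominator), P = [∫_{7/12}^{2/3} t^2·(1 - t)^2 dt] / [∫_{0}^{1} t^2·(1 - t)^2 dt].
Using ∫ t^2·(1 - t)^2 dt = t^3·(6·t^2 - 15·t + 10)/30, the numerator is ≈ 0.00455810 and the denominator is 1/30.
This works out to P = 0.13674.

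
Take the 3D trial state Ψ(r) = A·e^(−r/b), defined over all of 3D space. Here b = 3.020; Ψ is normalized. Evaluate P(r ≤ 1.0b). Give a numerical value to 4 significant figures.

Integrate the radial probability density 4πr²|Ψ|² over r ≤ 1.0b.
The full normalization integral is A²·[π·b^3] = 1, fixing A².
Substituting u = r/b, A², 4π and the length scale all cancel in the ratio: P = ∫_{0}^{1.0} u^2·e^(-2·u) du / ∫_{0}^{∞} u^2·e^(-2·u) du.
With ∫ u^2·e^(-2·u) du = -(2·u^2 + 2·u + 1)·e^(-2·u)/4 + C, the region integral is 1/4 - 5·e^(-2)/4 and the full one is 1/4.
This evaluates to P = 0.32332.

P ≈ 0.3233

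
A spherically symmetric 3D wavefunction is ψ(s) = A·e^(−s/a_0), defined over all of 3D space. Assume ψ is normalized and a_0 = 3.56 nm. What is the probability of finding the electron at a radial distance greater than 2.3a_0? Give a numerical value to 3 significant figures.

P ≈ 0.163

With dV = 4πs²ds, the probability is ∫|ψ|² dV over s > 2.3a_0.
A² is fixed by ∫₀^∞ 4πs²|ψ|² ds = 1, i.e. A² = (π·a_0^3)^(−1).
In terms of u = s/a_0 (A², 4π and the length scale all cancel between numerator and denominator), P = [∫_{2.3}^{∞} u^2·e^(-2·u) du] / [∫_{0}^{∞} u^2·e^(-2·u) du].
Using ∫ u^2·e^(-2·u) du = -(2·u^2 + 2·u + 1)·e^(-2·u)/4, the numerator is 809·e^(-23/5)/200 and the denominator is 1/4.
This evaluates to P = 0.1626.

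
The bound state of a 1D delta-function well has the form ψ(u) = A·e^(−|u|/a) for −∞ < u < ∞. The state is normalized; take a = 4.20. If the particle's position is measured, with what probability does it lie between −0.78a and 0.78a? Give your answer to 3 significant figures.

The probability is P = ∫ |ψ|² du over [−0.78a, 0.78a].
With A² fixed by ∫|ψ|² = 1, i.e. A² = (a)^(−1), substitute and integrate.
By symmetry take twice the u ≥ 0 contribution in numerator and denominator; the 2's cancel. Substituting t = u/a, A² and the length scale cancel in the ratio: P = ∫_{0}^{0.78} e^(-2·t) dt / ∫_{0}^{∞} e^(-2·t) dt.
With ∫ e^(-2·t) dt = -e^(-2·t)/2 + C, the region integral is 1/2 - e^(-39/25)/2 and the full one is 1/2.
This works out to P = 0.7899.

P ≈ 0.790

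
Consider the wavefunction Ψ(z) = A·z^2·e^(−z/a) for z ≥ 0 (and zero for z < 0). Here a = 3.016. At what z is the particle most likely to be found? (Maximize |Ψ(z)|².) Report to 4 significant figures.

z ≈ 6.032

Differentiate |Ψ(z)|² with respect to z and set to zero.
This gives z = 2·a.
With a = 3.016, the most probable position is 6.0320.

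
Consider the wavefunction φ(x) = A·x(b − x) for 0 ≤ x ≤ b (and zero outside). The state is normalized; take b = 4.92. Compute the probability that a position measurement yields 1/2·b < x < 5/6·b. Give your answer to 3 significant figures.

|φ|² is the probability density, so P = ∫_{1/2·b}^{5/6·b} |φ|² dx.
With A² fixed by ∫|φ|² = 1, i.e. A² = (b^5/30)^(−1), substitute and integrate.
In terms of u = x/b (A² and the length scale cancel between numerator and denominator), P = [∫_{1/2}^{5/6} u^2·(1 - u)^2 du] / [∫_{0}^{1} u^2·(1 - u)^2 du].
An antiderivative of u^2·(1 - u)^2 is u^3·(6·u^2 - 15·u + 10)/30; evaluating from 1/2 to 5/6 gives ≈ 0.015484, while the full integral is 1/30.
This works out to P = 301/648.

P ≈ 0.465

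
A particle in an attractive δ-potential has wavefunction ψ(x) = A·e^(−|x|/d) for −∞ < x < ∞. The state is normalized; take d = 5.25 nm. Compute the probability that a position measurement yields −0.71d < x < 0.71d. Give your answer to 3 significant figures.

P ≈ 0.758

|ψ|² is the probability density, so P = ∫_{−0.71d}^{0.71d} |ψ|² dx.
With A² fixed by ∫|ψ|² = 1, i.e. A² = (d)^(−1), substitute and integrate.
By symmetry take twice the x ≥ 0 contribution in numerator and denominator; the 2's cancel. Let u = x/d; then A² and the length scale cancel, so P = ∫_{0}^{0.71} e^(-2·u) du ÷ ∫_{0}^{∞} e^(-2·u) du.
Using ∫ e^(-2·u) du = -e^(-2·u)/2, the numerator is 1/2 - e^(-71/50)/2 and the denominator is 1/2.
The result is P = 0.7583.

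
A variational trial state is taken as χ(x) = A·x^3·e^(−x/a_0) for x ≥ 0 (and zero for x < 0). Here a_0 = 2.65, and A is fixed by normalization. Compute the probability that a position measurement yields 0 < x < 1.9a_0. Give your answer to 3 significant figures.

|χ|² is the probability density, so P = ∫_{0}^{1.9a_0} |χ|² dx.
With A² fixed by ∫|χ|² = 1, i.e. A² = (45·a_0^7/8)^(−1), substitute and integrate.
Substituting u = x/a_0, A² and the length scale cancel in the ratio: P = ∫_{0}^{1.9} u^6·e^(-2·u) du / ∫_{0}^{∞} u^6·e^(-2·u) du.
With ∫ u^6·e^(-2·u) du = -(4·u^6 + 12·u^5 + 30·u^4 + 60·u^3 + 90·u^2 + 90·u + 45)·e^(-2·u)/8 + C, the region integral is ≈ 0.51127 and the full one is 45/8.
Evaluating gives P = 0.09089.

P ≈ 0.0909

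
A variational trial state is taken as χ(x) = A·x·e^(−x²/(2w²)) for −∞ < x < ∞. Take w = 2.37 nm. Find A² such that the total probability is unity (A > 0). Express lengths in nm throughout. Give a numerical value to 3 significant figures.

A^2 ≈ 0.0848 nm^(-3)

Require ∫ |χ|² dx = 1 over the whole domain.
Using the Gaussian integral ∫_{−∞}^{∞} e^(−αx²) dx = √(π/α), the integral (without the A² prefactor) comes out to √(π)·w^3/2.
So A² = (√(π)·w^3/2)^(−1).
With w = 2.37: A² = 0.08476 and A = 0.2911.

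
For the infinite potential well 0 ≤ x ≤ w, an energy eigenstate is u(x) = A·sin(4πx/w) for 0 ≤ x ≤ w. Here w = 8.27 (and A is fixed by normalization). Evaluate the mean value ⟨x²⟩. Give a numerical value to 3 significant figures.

By definition ⟨x²⟩ = ∫ x^2 |u(x)|² dx.
Using sin²θ = (1 − cos 2θ)/2, since the A² factors cancel between numerator and denominator, ⟨x²⟩ = -w^2/(32·π^2) + w^2/3.
With w = 8.27, ⟨x^2⟩ = 22.58.

⟨x^2⟩ ≈ 22.6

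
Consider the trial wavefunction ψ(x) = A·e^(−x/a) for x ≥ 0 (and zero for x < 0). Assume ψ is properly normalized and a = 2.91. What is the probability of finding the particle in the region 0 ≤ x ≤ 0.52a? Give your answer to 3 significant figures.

P ≈ 0.647

P = ∫_{0}^{0.52a} |ψ(x)|² dx.
With A² fixed by ∫|ψ|² = 1, i.e. A² = (a/2)^(−1), substitute and integrate.
In terms of u = x/a (A² and the length scale cancel between numerator and denominator), P = [∫_{0}^{0.52} e^(-2·u) du] / [∫_{0}^{∞} e^(-2·u) du].
Using ∫ e^(-2·u) du = -e^(-2·u)/2, the numerator is 1/2 - e^(-26/25)/2 and the denominator is 1/2.
This works out to P = 0.6465.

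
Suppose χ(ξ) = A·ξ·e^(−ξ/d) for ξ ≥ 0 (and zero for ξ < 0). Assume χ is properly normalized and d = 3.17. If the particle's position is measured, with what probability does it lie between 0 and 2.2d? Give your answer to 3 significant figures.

P ≈ 0.815

P = ∫_{0}^{2.2d} |χ(ξ)|² dξ.
Since A² = 1/(d^3/4), this is the region integral divided by the full normalization integral.
In terms of u = ξ/d (A² and the length scale cancel between numerator and denominator), P = [∫_{0}^{2.2} u^2·e^(-2·u) du] / [∫_{0}^{∞} u^2·e^(-2·u) du].
Using ∫ u^2·e^(-2·u) du = -(2·u^2 + 2·u + 1)·e^(-2·u)/4, the numerator is 1/4 - 377·e^(-22/5)/100 and the denominator is 1/4.
The result is P = 0.8149.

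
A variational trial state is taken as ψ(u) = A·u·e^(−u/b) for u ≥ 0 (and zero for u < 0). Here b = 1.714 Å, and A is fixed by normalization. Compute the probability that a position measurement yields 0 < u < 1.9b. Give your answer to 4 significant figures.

P ≈ 0.7311

The probability is P = ∫ |ψ|² du over [0, 1.9b].
The normalization integral ∫|ψ|²du over the whole domain equals b^3/4·A², and A² cancels in the ratio.
Let t = u/b; then A² and the length scale cancel, so P = ∫_{0}^{1.9} t^2·e^(-2·t) dt ÷ ∫_{0}^{∞} t^2·e^(-2·t) dt.
An antiderivative of t^2·e^(-2·t) is -(2·t^2 + 2·t + 1)·e^(-2·t)/4; evaluating from 0 to 1.9 gives 1/4 - 601·e^(-19/5)/200, while the full integral is 1/4.
This works out to P = 0.73110.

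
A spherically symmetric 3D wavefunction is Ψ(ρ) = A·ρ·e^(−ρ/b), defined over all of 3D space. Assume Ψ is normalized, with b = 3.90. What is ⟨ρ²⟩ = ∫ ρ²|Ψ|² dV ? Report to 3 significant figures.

⟨ρ^2⟩ ≈ 114

⟨ρ²⟩ = ∫ ρ^2 |Ψ|² 4πρ² dρ over the full domain.
Recall ∫₀^∞ ρ^m e^(−ρ/β) dρ = m!·β^(m+1), evaluating both integrals, ⟨ρ²⟩ = 15·b^2/2.
Putting b = 3.90 gives 114.1.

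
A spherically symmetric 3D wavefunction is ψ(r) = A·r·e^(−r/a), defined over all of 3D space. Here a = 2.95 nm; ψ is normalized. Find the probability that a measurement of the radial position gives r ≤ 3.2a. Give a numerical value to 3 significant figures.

Integrate the radial probability density 4πr²|ψ|² over r ≤ 3.2a.
The full normalization integral is A²·[3·π·a^5] = 1, fixing A².
Let u = r/a; then A², 4π and the length scale all cancel, so P = ∫_{0}^{3.2} u^4·e^(-2·u) du ÷ ∫_{0}^{∞} u^4·e^(-2·u) du.
An antiderivative of u^4·e^(-2·u) is -(u^4/2 + u^3 + 3·u^2/2 + 3·u/2 + 3/4)·e^(-2·u); evaluating from 0 to 3.2 gives ≈ 0.57370, while the full integral is 3/4.
Taking the ratio yields P = 0.7649.

P ≈ 0.765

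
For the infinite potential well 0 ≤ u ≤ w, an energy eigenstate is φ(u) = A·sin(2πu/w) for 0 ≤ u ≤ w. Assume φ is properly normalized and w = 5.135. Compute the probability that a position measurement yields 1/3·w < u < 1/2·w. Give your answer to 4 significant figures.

|φ|² is the probability density, so P = ∫_{1/3·w}^{1/2·w} |φ|² du.
The normalization integral ∫|φ|²du over the whole domain equals w/2·A², and A² cancels in the ratio.
In terms of t = u/w (A² and the length scale cancel between numerator and denominator), P = [∫_{1/3}^{1/2} sin(2·π·t)^2 dt] / [∫_{0}^{1} sin(2·π·t)^2 dt].
Using ∫ sin(2·π·t)^2 dt = t/2 - sin(4·π·t)/(8·π), the numerator is -√(3)/(16·π) + 1/12 and the denominator is 1/2.
This works out to P = (-√(3)/8 + π/6)/π.

P ≈ 0.09775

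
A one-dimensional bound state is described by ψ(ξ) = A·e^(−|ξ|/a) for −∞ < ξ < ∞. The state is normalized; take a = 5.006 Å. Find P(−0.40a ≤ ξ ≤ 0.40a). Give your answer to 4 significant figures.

P = ∫_{−0.40a}^{0.40a} |ψ(ξ)|² dξ.
With A² fixed by ∫|ψ|² = 1, i.e. A² = (a)^(−1), substitute and integrate.
Both integrals are even about ξ = 0, so only the ξ ≥ 0 halves are needed (the factors of 2 cancel). In terms of u = ξ/a (A² and the length scale cancel between numerator and denominator), P = [∫_{0}^{0.40} e^(-2·u) du] / [∫_{0}^{∞} e^(-2·u) du].
With ∫ e^(-2·u) du = -e^(-2·u)/2 + C, the region integral is 1/2 - e^(-4/5)/2 and the full one is 1/2.
Evaluating gives P = 0.55067.

P ≈ 0.5507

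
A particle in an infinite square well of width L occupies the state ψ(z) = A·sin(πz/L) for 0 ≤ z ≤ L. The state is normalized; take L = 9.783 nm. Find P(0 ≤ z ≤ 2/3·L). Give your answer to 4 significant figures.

|ψ|² is the probability density, so P = ∫_{0}^{2/3·L} |ψ|² dz.
The normalization integral ∫|ψ|²dz over the whole domain equals L/2·A², and A² cancels in the ratio.
In terms of u = z/L (A² and the length scale cancel between numerator and denominator), P = [∫_{0}^{2/3} sin(π·u)^2 du] / [∫_{0}^{1} sin(π·u)^2 du].
With ∫ sin(π·u)^2 du = u/2 - sin(2·π·u)/(4·π) + C, the region integral is √(3)/(8·π) + 1/3 and the full one is 1/2.
This works out to P = √(3)/(4·π) + 2/3.

P ≈ 0.8045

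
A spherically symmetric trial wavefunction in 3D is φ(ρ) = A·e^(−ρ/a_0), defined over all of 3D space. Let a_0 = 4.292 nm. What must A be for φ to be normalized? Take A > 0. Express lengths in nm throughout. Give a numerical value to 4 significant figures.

A ≈ 0.06345 nm^(-3/2)

The normalization condition is ∫|φ|² 4πρ² dρ = 1 from 0 to ∞.
With φ = A·e^(−ρ/a_0), the integral evaluates to A²·[π·a_0^3].
Setting this equal to 1 gives A² = 1/(π·a_0^3).
With a_0 = 4.292: A² = 0.0040260 and A = 0.063451.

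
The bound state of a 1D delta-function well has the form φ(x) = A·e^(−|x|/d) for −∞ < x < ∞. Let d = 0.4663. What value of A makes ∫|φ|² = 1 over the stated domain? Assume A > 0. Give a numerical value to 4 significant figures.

The normalization condition is ∫|φ|² dx = 1 from −∞ to ∞.
The integral (without the A² prefactor) comes out to d.
Hence A² = 1/[d].
With d = 0.4663: A² = 2.1445 and A = 1.4644.

A ≈ 1.464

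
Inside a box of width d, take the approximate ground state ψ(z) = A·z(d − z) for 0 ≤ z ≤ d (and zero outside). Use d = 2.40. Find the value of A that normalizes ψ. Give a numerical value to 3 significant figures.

The normalization condition is ∫|ψ|² dz = 1 from 0 to d.
Expanding the polynomial and integrating term by term, ∫|ψ|² dz = A²·(d^5/30).
Hence A² = 1/[d^5/30].
Plugging in d = 2.40 yields A = 0.6138.

A ≈ 0.614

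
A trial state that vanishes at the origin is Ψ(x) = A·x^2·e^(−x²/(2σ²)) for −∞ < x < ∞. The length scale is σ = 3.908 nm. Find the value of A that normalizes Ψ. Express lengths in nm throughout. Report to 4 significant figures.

The normalization condition is ∫|Ψ|² dx = 1 from −∞ to ∞.
With ∫_{−∞}^{∞} x^(2m) e^(−αx²) dx = (2m−1)!!·√π / (2^m α^(m+1/2)), the integral (without the A² prefactor) comes out to 3·√(π)·σ^5/4.
Plugging in σ = 3.908 yields A = 0.028727.

A ≈ 0.02873 nm^(-5/2)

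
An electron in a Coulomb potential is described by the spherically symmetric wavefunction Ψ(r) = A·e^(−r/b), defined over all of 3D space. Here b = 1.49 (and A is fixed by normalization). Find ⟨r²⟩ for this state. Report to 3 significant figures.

⟨r^2⟩ ≈ 6.66

⟨r²⟩ = ∫ r^2 |Ψ|² 4πr² dr over the full domain.
The ratio of the moment integral to the normalization integral gives ⟨r²⟩ = 3·b^2.
Putting b = 1.49 gives 6.660.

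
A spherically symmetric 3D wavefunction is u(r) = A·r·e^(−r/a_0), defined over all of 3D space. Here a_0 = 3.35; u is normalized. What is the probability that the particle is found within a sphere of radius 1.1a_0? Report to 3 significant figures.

Integrate the radial probability density 4πr²|u|² over r ≤ 1.1a_0.
The full normalization integral is A²·[3·π·a_0^5] = 1, fixing A².
Substituting t = r/a_0, A², 4π and the length scale all cancel in the ratio: P = ∫_{0}^{1.1} t^4·e^(-2·t) dt / ∫_{0}^{∞} t^4·e^(-2·t) dt.
An antiderivative of t^4·e^(-2·t) is -(t^4/2 + t^3 + 3·t^2/2 + 3·t/2 + 3/4)·e^(-2·t); evaluating from 0 to 1.1 gives ≈ 0.054372, while the full integral is 3/4.
Taking the ratio yields P = 0.07250.

P ≈ 0.0725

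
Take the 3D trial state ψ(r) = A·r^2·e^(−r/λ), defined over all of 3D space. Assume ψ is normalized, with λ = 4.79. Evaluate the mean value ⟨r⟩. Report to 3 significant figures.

⟨r⟩ = ∫ r |ψ|² 4πr² dr over the full domain.
Since the A² factors cancel between numerator and denominator, ⟨r⟩ = 7·λ/2.
Putting λ = 4.79 gives 16.77.

⟨r⟩ ≈ 16.8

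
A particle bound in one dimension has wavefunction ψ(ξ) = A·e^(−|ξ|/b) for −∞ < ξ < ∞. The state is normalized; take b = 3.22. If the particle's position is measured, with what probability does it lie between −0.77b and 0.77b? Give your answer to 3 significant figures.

|ψ|² is the probability density, so P = ∫_{−0.77b}^{0.77b} |ψ|² dξ.
The normalization integral ∫|ψ|²dξ over the whole domain equals b·A², and A² cancels in the ratio.
Both integrals are even about ξ = 0, so only the ξ ≥ 0 halves are needed (the factors of 2 cancel). Substituting u = ξ/b, A² and the length scale cancel in the ratio: P = ∫_{0}^{0.77} e^(-2·u) du / ∫_{0}^{∞} e^(-2·u) du.
Using ∫ e^(-2·u) du = -e^(-2·u)/2, the numerator is 1/2 - e^(-77/50)/2 and the denominator is 1/2.
The result is P = 0.7856.

P ≈ 0.786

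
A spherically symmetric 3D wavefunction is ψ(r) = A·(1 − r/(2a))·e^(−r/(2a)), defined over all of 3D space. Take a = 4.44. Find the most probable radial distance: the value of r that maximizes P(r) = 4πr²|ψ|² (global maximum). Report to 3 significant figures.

r ≈ 23.2

Differentiate P(r) = 4πr²|ψ|² with respect to r and set to zero.
Solving yields r = a·(√(5) + 3).
With a = 4.44, the most probable radial distance is 23.25.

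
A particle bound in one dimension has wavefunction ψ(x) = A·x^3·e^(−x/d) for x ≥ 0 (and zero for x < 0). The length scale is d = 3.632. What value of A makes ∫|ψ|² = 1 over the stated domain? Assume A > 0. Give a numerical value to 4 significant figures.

A ≈ 0.004618

Require ∫ |ψ|² dx = 1 over the whole domain.
Recall ∫₀^∞ x^m e^(−x/β) dx = m!·β^(m+1), ∫|ψ|² dx = A²·(45·d^7/8).
Plugging in d = 3.632 yields A = 0.0046177.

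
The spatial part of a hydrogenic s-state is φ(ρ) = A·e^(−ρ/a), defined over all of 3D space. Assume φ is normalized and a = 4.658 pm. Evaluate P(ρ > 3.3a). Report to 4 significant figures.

P ≈ 0.03997

With dV = 4πρ²dρ, the probability is ∫|φ|² dV over ρ > 3.3a.
A² is fixed by ∫₀^∞ 4πρ²|φ|² dρ = 1, i.e. A² = (π·a^3)^(−1).
Let u = ρ/a; then A², 4π and the length scale all cancel, so P = ∫_{3.3}^{∞} u^2·e^(-2·u) du ÷ ∫_{0}^{∞} u^2·e^(-2·u) du.
An antiderivative of u^2·e^(-2·u) is -(2·u^2 + 2·u + 1)·e^(-2·u)/4; evaluating from 3.3 to ∞ gives 1469·e^(-33/5)/200, while the full integral is 1/4.
This evaluates to P = 0.039968.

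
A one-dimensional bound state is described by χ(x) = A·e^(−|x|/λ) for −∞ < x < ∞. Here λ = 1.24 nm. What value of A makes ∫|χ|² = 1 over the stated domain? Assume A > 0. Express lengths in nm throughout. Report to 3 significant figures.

Normalization requires ∫|χ|² dx = 1, integrated from −∞ to ∞.
The integral (without the A² prefactor) comes out to λ.
So A² = (λ)^(−1).
With λ = 1.24: A² = 0.8065 and A = 0.8980.

A ≈ 0.898 nm^(-1/2)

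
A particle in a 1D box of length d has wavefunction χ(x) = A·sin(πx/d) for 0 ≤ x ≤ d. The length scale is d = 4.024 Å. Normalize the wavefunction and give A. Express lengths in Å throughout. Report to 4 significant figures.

A ≈ 0.7050 Å^(-1/2)

We need A² ∫|f|² dx = 1, taking the integral from 0 to d.
Carrying out the integral gives A² · d/2.
So A² = (d/2)^(−1).
Substituting d = 4.024 gives A² = 0.49702, so A = 0.70499.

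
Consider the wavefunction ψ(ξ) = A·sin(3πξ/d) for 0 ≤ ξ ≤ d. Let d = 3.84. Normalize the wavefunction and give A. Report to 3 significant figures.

A ≈ 0.722

The normalization condition is ∫|ψ|² dξ = 1 from 0 to d.
With ∫₀^d sin²(nπξ/d) dξ = d/2, the integral (without the A² prefactor) comes out to d/2.
Setting this equal to 1 gives A² = 1/(d/2).
Substituting d = 3.84 gives A² = 0.5208, so A = 0.7217.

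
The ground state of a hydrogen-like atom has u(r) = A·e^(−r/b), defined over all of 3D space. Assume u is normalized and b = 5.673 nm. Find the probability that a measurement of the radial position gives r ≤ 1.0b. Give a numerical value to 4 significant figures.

P ≈ 0.3233

With dV = 4πr²dr, the probability is ∫|u|² dV over r ≤ 1.0b.
A² is fixed by ∫₀^∞ 4πr²|u|² dr = 1, i.e. A² = (π·b^3)^(−1).
In terms of t = r/b (A², 4π and the length scale all cancel between numerator and denominator), P = [∫_{0}^{1.0} t^2·e^(-2·t) dt] / [∫_{0}^{∞} t^2·e^(-2·t) dt].
An antiderivative of t^2·e^(-2·t) is -(2·t^2 + 2·t + 1)·e^(-2·t)/4; evaluating from 0 to 1.0 gives 1/4 - 5·e^(-2)/4, while the full integral is 1/4.
The region integral divided by the full integral gives P = 0.32332.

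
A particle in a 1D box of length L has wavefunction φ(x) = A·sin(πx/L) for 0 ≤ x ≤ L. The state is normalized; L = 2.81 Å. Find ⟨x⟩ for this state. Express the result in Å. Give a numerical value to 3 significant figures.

⟨x⟩ ≈ 1.41 Å

The expectation value is the |φ|²-weighted average of x: ∫ x|φ|² dx.
Using sin²θ = (1 − cos 2θ)/2, evaluating both integrals, ⟨x⟩ = L/2.
With L = 2.81, ⟨x⟩ = 1.405.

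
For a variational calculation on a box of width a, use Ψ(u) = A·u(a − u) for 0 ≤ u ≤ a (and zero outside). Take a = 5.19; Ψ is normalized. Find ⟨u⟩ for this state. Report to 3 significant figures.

By definition ⟨u⟩ = ∫ u |Ψ(u)|² du.
Since the A² factors cancel between numerator and denominator, ⟨u⟩ = a/2.
Putting a = 5.19 gives 2.595.

⟨u⟩ ≈ 2.60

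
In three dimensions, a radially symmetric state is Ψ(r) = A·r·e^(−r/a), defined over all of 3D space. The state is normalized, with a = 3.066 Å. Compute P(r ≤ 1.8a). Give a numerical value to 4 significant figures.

P = ∫ |Ψ|² 4πr² dr over r ≤ 1.8a.
A² is fixed by ∫₀^∞ 4πr²|Ψ|² dr = 1, i.e. A² = (3·π·a^5)^(−1).
In terms of u = r/a (A², 4π and the length scale all cancel between numerator and denominator), P = [∫_{0}^{1.8} u^4·e^(-2·u) du] / [∫_{0}^{∞} u^4·e^(-2·u) du].
Using ∫ u^4·e^(-2·u) du = -(u^4/2 + u^3 + 3·u^2/2 + 3·u/2 + 3/4)·e^(-2·u), the numerator is ≈ 0.220171 and the denominator is 3/4.
The region integral divided by the full integral gives P = 0.29356.

P ≈ 0.2936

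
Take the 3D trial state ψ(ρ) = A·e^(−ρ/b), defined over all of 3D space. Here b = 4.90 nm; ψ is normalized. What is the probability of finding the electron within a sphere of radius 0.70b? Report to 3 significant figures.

P = ∫ |ψ|² 4πρ² dρ over ρ ≤ 0.70b.
Normalization gives A² = 1/(π·b^3).
In terms of u = ρ/b (A², 4π and the length scale all cancel between numerator and denominator), P = [∫_{0}^{0.70} u^2·e^(-2·u) du] / [∫_{0}^{∞} u^2·e^(-2·u) du].
Using ∫ u^2·e^(-2·u) du = -(2·u^2 + 2·u + 1)·e^(-2·u)/4, the numerator is 1/4 - 169·e^(-7/5)/200 and the denominator is 1/4.
The region integral divided by the full integral gives P = 0.1665.

P ≈ 0.167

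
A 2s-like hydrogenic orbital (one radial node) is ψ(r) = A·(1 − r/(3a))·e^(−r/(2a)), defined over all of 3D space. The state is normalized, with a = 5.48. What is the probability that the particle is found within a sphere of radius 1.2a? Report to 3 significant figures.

P ≈ 0.190

With dV = 4πr²dr, the probability is ∫|ψ|² dV over r ≤ 1.2a.
A² is fixed by ∫₀^∞ 4πr²|ψ|² dr = 1, i.e. A² = (8·π·a^3/3)^(−1).
In terms of u = r/a (A², 4π and the length scale all cancel between numerator and denominator), P = [∫_{0}^{1.2} u^2·(1 - u/3)^2·e^(-u) du] / [∫_{0}^{∞} u^2·(1 - u/3)^2·e^(-u) du].
An antiderivative of u^2·(1 - u/3)^2·e^(-u) is (-u^4 + 2·u^3 - 3·u^2 - 6·u - 6)·e^(-u)/9; evaluating from 0 to 1.2 gives 2/3 - 3362·e^(-6/5)/1875, while the full integral is 2/3.
Taking the ratio yields P = 0.1899.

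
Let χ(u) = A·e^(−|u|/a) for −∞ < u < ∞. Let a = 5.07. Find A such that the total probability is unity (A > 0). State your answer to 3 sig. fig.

A ≈ 0.444

The normalization condition is ∫|χ|² du = 1 from −∞ to ∞.
Recall ∫₀^∞ u^m e^(−u/β) du = m!·β^(m+1), the integral (without the A² prefactor) comes out to a.
So A² = (a)^(−1).
Plugging in a = 5.07 yields A = 0.4441.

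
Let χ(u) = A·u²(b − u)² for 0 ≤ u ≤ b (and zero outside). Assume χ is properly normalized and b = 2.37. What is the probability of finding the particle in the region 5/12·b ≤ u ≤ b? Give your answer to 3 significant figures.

|χ|² is the probability density, so P = ∫_{5/12·b}^{b} |χ|² du.
The normalization integral ∫|χ|²du over the whole domain equals b^9/630·A², and A² cancels in the ratio.
In terms of t = u/b (A² and the length scale cancel between numerator and denominator), P = [∫_{5/12}^{1} t^4·(1 - t)^4 dt] / [∫_{0}^{1} t^4·(1 - t)^4 dt].
An antiderivative of t^4·(1 - t)^4 is t^5·(70·t^4 - 315·t^3 + 540·t^2 - 420·t + 126)/630; evaluating from 5/12 to 1 gives ≈ 0.0011074, while the full integral is 1/630.
Taking the ratio, P = 0.6977.

P ≈ 0.698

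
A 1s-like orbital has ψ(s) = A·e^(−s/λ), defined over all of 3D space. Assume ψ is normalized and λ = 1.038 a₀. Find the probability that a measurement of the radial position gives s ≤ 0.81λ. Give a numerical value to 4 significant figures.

Integrate the radial probability density 4πs²|ψ|² over s ≤ 0.81λ.
A² is fixed by ∫₀^∞ 4πs²|ψ|² ds = 1, i.e. A² = (π·λ^3)^(−1).
Let u = s/λ; then A², 4π and the length scale all cancel, so P = ∫_{0}^{0.81} u^2·e^(-2·u) du ÷ ∫_{0}^{∞} u^2·e^(-2·u) du.
An antiderivative of u^2·e^(-2·u) is -(2·u^2 + 2·u + 1)·e^(-2·u)/4; evaluating from 0 to 0.81 gives ≈ 0.0554557, while the full integral is 1/4.
This evaluates to P = 0.22182.

P ≈ 0.2218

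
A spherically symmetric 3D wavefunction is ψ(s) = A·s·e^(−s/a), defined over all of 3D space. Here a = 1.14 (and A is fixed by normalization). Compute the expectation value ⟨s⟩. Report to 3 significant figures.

⟨s⟩ = ∫ s |ψ|² 4πs² ds over the full domain.
Evaluating both integrals, ⟨s⟩ = 5·a/2.
With a = 1.14, ⟨s⟩ = 2.850.

⟨s⟩ ≈ 2.85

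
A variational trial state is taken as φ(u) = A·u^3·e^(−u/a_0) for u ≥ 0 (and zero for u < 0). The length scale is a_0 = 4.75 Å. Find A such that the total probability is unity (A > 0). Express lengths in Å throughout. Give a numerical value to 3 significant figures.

Require ∫ |φ|² du = 1 over the whole domain.
Using ∫₀^∞ uⁿ e^(−αu) du = n!/αⁿ⁺¹, ∫|φ|² du = A²·(45·a_0^7/8).
Substituting a_0 = 4.75 gives A² = 0.000003259, so A = 0.001805.

A ≈ 0.00181 Å^(-7/2)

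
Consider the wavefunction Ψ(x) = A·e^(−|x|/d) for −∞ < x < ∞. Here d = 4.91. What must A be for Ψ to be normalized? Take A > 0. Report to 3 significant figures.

Normalization requires ∫|Ψ|² dx = 1, integrated from −∞ to ∞.
Using ∫₀^∞ xⁿ e^(−αx) dx = n!/αⁿ⁺¹, carrying out the integral gives A² · d.
Hence A² = 1/[d].
Plugging in d = 4.91 yields A = 0.4513.

A ≈ 0.451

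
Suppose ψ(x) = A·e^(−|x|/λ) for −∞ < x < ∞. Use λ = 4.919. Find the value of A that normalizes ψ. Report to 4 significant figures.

A ≈ 0.4509

Require ∫ |ψ|² dx = 1 over the whole domain.
∫|ψ|² dx = A²·(λ).
Plugging in λ = 4.919 yields A = 0.45088.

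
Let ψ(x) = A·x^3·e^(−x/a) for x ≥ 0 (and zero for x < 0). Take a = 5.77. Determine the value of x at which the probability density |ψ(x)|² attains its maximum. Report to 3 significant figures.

Differentiate |ψ(x)|² with respect to x and set to zero.
This gives x = 3·a.
With a = 5.77, the most probable position is 17.31.

x ≈ 17.3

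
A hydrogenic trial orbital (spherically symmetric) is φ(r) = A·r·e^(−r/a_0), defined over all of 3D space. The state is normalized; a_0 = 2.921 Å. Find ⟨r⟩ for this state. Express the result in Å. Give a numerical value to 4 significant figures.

⟨r⟩ ≈ 7.303 Å

⟨r⟩ = ∫ r |φ|² 4πr² dr over the full domain.
Since the A² factors cancel between numerator and denominator, ⟨r⟩ = 5·a_0/2.
Putting a_0 = 2.921 gives 7.3025.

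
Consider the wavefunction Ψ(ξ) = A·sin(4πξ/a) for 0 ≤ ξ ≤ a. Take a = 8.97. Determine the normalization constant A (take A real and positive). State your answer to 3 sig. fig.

A ≈ 0.472

We need A² ∫|f|² dξ = 1, taking the integral from 0 to a.
The integral (without the A² prefactor) comes out to a/2.
So A² = (a/2)^(−1).
With a = 8.97: A² = 0.2230 and A = 0.4722.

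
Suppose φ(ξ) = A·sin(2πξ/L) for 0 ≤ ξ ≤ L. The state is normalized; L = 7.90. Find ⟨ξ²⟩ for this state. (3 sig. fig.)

The expectation value is the |φ|²-weighted average of ξ^2: ∫ ξ^2|φ|² dξ.
Since the A² factors cancel between numerator and denominator, ⟨ξ²⟩ = -L^2/(8·π^2) + L^2/3.
With L = 7.90, ⟨ξ^2⟩ = 20.01.

⟨ξ^2⟩ ≈ 20.0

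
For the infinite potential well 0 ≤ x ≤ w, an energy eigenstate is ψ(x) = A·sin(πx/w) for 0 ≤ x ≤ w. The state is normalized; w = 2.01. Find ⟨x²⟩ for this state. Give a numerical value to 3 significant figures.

⟨x^2⟩ ≈ 1.14

The expectation value is the |ψ|²-weighted average of x^2: ∫ x^2|ψ|² dx.
With ∫₀^w sin²(nπx/w) dx = w/2, the ratio of the moment integral to the normalization integral gives ⟨x²⟩ = -w^2/(2·π^2) + w^2/3.
Putting w = 2.01 gives 1.142.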